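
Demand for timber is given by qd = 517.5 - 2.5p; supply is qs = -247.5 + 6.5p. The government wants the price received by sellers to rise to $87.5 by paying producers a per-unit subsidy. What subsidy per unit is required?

Required subsidy s = $9 per unit

At a seller price of 87.5, quantity supplied is -247.5 + 6.5·87.5 = 321.25.
Buyers absorb 321.25 only when they pay pb with 517.5 − 2.5·pb = 321.25, i.e. pb = 78.5.
s = ps − pb = 87.5 − 78.5 = 9.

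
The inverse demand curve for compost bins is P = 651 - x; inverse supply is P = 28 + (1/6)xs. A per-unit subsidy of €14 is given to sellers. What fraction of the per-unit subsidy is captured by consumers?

Consumer share = 6/7

Pre-subsidy: 651 - x = 28 + (1/6)x gives x* = 534 and P* = 117.
With the subsidy, sellers receive Ps = Pb + 14 for each unit, where Pb is the price buyers pay.
On the curves, Pb = 651 - x and Ps = 28 + (1/6)x; the wedge Ps − Pb = 14 gives 28 + (1/6)x − (651 - x) = 14, so x' = 546.
Then Pb = 651 − 1·546 = 105 and Ps = 28 + (1/6)·546 = 119.
Buyers' price falls by P* − Pb = 117 − 105 = 12; sellers' price rises by Ps − P* = 119 − 117 = 2.
So consumers capture 12/14 = 6/7 of each unit of subsidy.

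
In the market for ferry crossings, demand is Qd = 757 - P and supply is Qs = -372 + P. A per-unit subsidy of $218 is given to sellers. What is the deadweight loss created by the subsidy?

Pre-subsidy: 757 - P = -372 + P gives P* = 564.5, Q* = 192.5.
With the subsidy, sellers receive Ps = Pb + 218 for each unit, where Pb is the price buyers pay.
Supply in terms of Pb becomes Qs = -372 + 1(Pb + 218) = -154 + Pb. Setting this equal to demand: 757 - Pb = -154 + Pb, so Pb = 455.5.
Sellers receive Ps = 455.5 + 218 = 673.5; Q' = 757 − 1·455.5 = 301.5.
The subsidy expands output by 301.5 − 192.5 = 109 past the efficient level; on those units the gap between marginal cost and willingness to pay runs from 0 up to 218.
DWL = ½ × 218 × 109 = 11881.

Deadweight loss = $11881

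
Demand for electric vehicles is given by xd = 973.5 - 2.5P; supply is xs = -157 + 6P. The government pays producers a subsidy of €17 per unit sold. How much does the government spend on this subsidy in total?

Government cost = €11407

Pre-subsidy: 973.5 - 2.5P = -157 + 6P gives P* = 133, x* = 641.
With the subsidy, sellers receive Ps = Pb + 17 for each unit, where Pb is the price buyers pay.
Supply in terms of Pb becomes xs = -157 + 6(Pb + 17) = -55 + 6Pb. Setting this equal to demand: 973.5 - 2.5Pb = -55 + 6Pb, so Pb = 121.
Sellers receive Ps = 121 + 17 = 138; x' = 973.5 − 2.5·121 = 671.
Government outlay = subsidy × quantity = 17 × 671 = 11407.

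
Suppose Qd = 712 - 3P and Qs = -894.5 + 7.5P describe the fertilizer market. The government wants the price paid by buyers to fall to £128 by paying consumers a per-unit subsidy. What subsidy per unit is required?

At a buyer price of 128, quantity demanded is 712 − 3·128 = 328.
Sellers supply 328 only when they receive Ps with -894.5 + 7.5·Ps = 328, i.e. Ps = 163.
s = Ps − Pb = 163 − 128 = 35.

Required subsidy s = £35 per unit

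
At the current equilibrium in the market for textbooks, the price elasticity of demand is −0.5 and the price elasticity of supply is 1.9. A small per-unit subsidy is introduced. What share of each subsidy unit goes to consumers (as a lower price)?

Consumer share = 19/24

For a small subsidy around the equilibrium, the benefit split depends on the relative slopes, which at a point are proportional to the elasticities.
Buyer share = εs/(εs + |εd|) = 1.9/(1.9 + 0.5) = 19/24; seller share = |εd|/(εs + |εd|) = 5/24.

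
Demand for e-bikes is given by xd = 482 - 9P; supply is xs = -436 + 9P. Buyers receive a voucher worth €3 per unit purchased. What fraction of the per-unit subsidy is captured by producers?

Pre-subsidy: 482 - 9P = -436 + 9P gives P* = 51, x* = 23.
With the rebate, buyers effectively pay Pb = Ps − 3, where Ps is the price sellers receive.
Demand in terms of Ps becomes xd = 482 − 9(Ps − 3) = 509 - 9Ps. Setting this equal to supply: 509 - 9Ps = -436 + 9Ps, so Ps = 52.5.
Buyers pay Pb = 52.5 − 3 = 49.5; x' = -436 + 9·52.5 = 36.5.
Buyers' price falls by P* − Pb = 51 − 49.5 = 1.5; sellers' price rises by Ps − P* = 52.5 − 51 = 1.5.
So producers capture 1.5/3 = 0.5 of each unit of subsidy.

Producer share = 0.5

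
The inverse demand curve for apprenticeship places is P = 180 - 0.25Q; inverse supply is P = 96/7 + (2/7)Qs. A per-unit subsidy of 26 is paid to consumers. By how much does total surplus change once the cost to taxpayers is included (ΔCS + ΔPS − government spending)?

Net change in total surplus = -9464/15

Pre-subsidy: 180 - 0.25Q = 96/7 + (2/7)Q gives Q* = 310.4 and P* = 102.4.
With the rebate, buyers effectively pay Pb = Ps − 26, where Ps is the price sellers receive.
On the curves, Pb = 180 - 0.25Q and Ps = 96/7 + (2/7)Q; the wedge Ps − Pb = 26 gives 96/7 + (2/7)Q − (180 - 0.25Q) = 26, so Q' = 5384/15.
Then Pb = 180 − 0.25·(5384/15) = 1354/15 and Ps = 96/7 + (2/7)·(5384/15) = 1744/15.
ΔCS = ½(310.4 + 5384/15)(102.4 − 1354/15) = 182728/45; ΔPS = ½(310.4 + 5384/15)(1744/15 − 102.4) = 208832/45.
Government spending = 26 × 5384/15 = 139984/15.
Net change = 182728/45 + 208832/45 − 139984/15 = -9464/15. The loss equals the DWL triangle ½·26·728/15.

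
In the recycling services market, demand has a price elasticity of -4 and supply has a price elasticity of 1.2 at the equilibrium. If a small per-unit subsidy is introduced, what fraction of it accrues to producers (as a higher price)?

Producer share = 10/13

For a small subsidy around the equilibrium, the benefit split depends on the relative slopes, which at a point are proportional to the elasticities.
Buyer share = εs/(εs + |εd|) = 1.2/(1.2 + 4) = 3/13; seller share = |εd|/(εs + |εd|) = 10/13.
So producers capture 10/13 of the subsidy.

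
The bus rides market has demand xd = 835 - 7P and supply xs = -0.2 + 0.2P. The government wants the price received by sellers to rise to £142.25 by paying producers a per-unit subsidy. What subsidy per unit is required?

Required subsidy s = £27 per unit

At a seller price of 142.25, quantity supplied is -0.2 + 0.2·142.25 = 28.25.
Buyers absorb 28.25 only when they pay Pb with 835 − 7·Pb = 28.25, i.e. Pb = 115.25.
s = Ps − Pb = 142.25 − 115.25 = 27.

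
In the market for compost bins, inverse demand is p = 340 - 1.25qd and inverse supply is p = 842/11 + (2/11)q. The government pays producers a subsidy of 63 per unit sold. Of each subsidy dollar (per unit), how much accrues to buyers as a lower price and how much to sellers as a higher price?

Pre-subsidy: 340 - 1.25q = 842/11 + (2/11)q gives q* = 184 and p* = 110.
With the subsidy, sellers receive ps = pb + 63 for each unit, where pb is the price buyers pay.
On the curves, pb = 340 - 1.25q and ps = 842/11 + (2/11)q; the wedge ps − pb = 63 gives 842/11 + (2/11)q − (340 - 1.25q) = 63, so q' = 228.
Then pb = 340 − 1.25·228 = 55 and ps = 842/11 + (2/11)·228 = 118.
Buyers' price falls by p* − pb = 110 − 55 = 55; sellers' price rises by ps − p* = 118 − 110 = 8.

Buyers gain 55 per unit; sellers gain 8 per unit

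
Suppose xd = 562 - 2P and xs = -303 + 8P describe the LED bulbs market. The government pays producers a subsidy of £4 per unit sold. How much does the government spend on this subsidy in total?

Government cost = £1581.6

Pre-subsidy: 562 - 2P = -303 + 8P gives P* = 86.5, x* = 389.
With the subsidy, sellers receive Ps = Pb + 4 for each unit, where Pb is the price buyers pay.
Supply in terms of Pb becomes xs = -303 + 8(Pb + 4) = -271 + 8Pb. Setting this equal to demand: 562 - 2Pb = -271 + 8Pb, so Pb = 83.3.
Sellers receive Ps = 83.3 + 4 = 87.3; x' = 562 − 2·83.3 = 395.4.
Government outlay = subsidy × quantity = 4 × 395.4 = 1581.6.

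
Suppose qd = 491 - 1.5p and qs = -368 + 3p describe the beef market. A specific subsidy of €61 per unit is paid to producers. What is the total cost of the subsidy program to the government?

Pre-subsidy: 491 - 1.5p = -368 + 3p gives p* = 1718/9, q* = 614/3.
With the subsidy, sellers receive ps = pb + 61 for each unit, where pb is the price buyers pay.
Supply in terms of pb becomes qs = -368 + 3(pb + 61) = -185 + 3pb. Setting this equal to demand: 491 - 1.5pb = -185 + 3pb, so pb = 1352/9.
Sellers receive ps = 1352/9 + 61 = 1901/9; q' = 491 − 1.5·(1352/9) = 797/3.
Government outlay = subsidy × quantity = 61 × 797/3 = 48617/3.

Government cost = 48617/3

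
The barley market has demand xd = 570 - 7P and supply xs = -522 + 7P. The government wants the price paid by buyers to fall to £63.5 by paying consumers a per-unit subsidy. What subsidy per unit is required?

Required subsidy s = £29 per unit

At a buyer price of 63.5, quantity demanded is 570 − 7·63.5 = 125.5.
Sellers supply 125.5 only when they receive Ps with -522 + 7·Ps = 125.5, i.e. Ps = 92.5.
s = Ps − Pb = 92.5 − 63.5 = 29.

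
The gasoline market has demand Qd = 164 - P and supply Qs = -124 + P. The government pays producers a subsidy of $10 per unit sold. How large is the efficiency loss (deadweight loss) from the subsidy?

Deadweight loss = $25

Pre-subsidy: 164 - P = -124 + P gives P* = 144, Q* = 20.
With the subsidy, sellers receive Ps = Pb + 10 for each unit, where Pb is the price buyers pay.
Supply in terms of Pb becomes Qs = -124 + 1(Pb + 10) = -114 + Pb. Setting this equal to demand: 164 - Pb = -114 + Pb, so Pb = 139.
Sellers receive Ps = 139 + 10 = 149; Q' = 164 − 1·139 = 25.
The subsidy expands output by 25 − 20 = 5 past the efficient level; on those units the gap between marginal cost and willingness to pay runs from 0 up to 10.
DWL = ½ × 10 × 5 = 25.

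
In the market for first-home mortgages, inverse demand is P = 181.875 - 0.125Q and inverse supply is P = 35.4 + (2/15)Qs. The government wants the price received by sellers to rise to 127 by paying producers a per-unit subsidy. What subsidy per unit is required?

At a seller price of 127, quantity supplied is -265.5 + 7.5·127 = 687.
Buyers absorb 687 only when they pay Pb = 181.875 − 0.125·687 = 96.
s = Ps − Pb = 127 − 96 = 31.

Required subsidy s = 31 per unit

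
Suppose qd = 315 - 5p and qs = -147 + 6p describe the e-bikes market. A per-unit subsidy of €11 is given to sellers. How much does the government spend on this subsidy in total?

Government cost = €1485

Pre-subsidy: 315 - 5p = -147 + 6p gives p* = 42, q* = 105.
With the subsidy, sellers receive ps = pb + 11 for each unit, where pb is the price buyers pay.
Supply in terms of pb becomes qs = -147 + 6(pb + 11) = -81 + 6pb. Setting this equal to demand: 315 - 5pb = -81 + 6pb, so pb = 36.
Sellers receive ps = 36 + 11 = 47; q' = 315 − 5·36 = 135.
Government outlay = subsidy × quantity = 11 × 135 = 1485.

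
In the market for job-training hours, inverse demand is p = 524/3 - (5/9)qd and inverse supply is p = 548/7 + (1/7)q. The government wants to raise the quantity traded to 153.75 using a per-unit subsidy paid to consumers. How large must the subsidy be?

At q = 153.75, from the demand curve buyers pay pb = 524/3 − (5/9)·153.75 = 89.25; from the supply curve sellers need ps = 548/7 + (1/7)·153.75 = 100.25.
The subsidy must fill the gap: s = ps − pb = 100.25 − 89.25 = 11.

Required subsidy s = 11 per unit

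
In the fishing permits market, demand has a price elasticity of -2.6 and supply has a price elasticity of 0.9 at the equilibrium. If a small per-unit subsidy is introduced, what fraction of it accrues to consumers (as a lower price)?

For a small subsidy around the equilibrium, the benefit split depends on the relative slopes, which at a point are proportional to the elasticities.
Buyer share = εs/(εs + |εd|) = 0.9/(0.9 + 2.6) = 9/35; seller share = |εd|/(εs + |εd|) = 26/35.

Consumer share = 9/35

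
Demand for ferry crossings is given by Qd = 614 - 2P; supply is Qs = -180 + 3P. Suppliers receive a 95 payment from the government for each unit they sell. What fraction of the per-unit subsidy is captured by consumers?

Consumer share = 0.6

Pre-subsidy: 614 - 2P = -180 + 3P gives P* = 158.8, Q* = 296.4.
With the subsidy, sellers receive Ps = Pb + 95 for each unit, where Pb is the price buyers pay.
Supply in terms of Pb becomes Qs = -180 + 3(Pb + 95) = 105 + 3Pb. Setting this equal to demand: 614 - 2Pb = 105 + 3Pb, so Pb = 101.8.
Sellers receive Ps = 101.8 + 95 = 196.8; Q' = 614 − 2·101.8 = 410.4.
Buyers' price falls by P* − Pb = 158.8 − 101.8 = 57; sellers' price rises by Ps − P* = 196.8 − 158.8 = 38.
So consumers capture 57/95 = 0.6 of each unit of subsidy.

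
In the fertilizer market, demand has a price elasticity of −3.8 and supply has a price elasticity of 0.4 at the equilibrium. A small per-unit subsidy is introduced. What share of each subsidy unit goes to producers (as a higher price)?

Producer share = 19/21

For a small subsidy around the equilibrium, the benefit split depends on the relative slopes, which at a point are proportional to the elasticities.
Buyer share = εs/(εs + |εd|) = 0.4/(0.4 + 3.8) = 2/21; seller share = |εd|/(εs + |εd|) = 19/21.
So producers capture 19/21 of the subsidy.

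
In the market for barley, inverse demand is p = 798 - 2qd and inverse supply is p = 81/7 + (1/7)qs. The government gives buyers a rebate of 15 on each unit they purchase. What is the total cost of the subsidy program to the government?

Government cost = 5610

Pre-subsidy: 798 - 2q = 81/7 + (1/7)q gives q* = 367 and p* = 64.
With the rebate, buyers effectively pay pb = ps − 15, where ps is the price sellers receive.
On the curves, pb = 798 - 2q and ps = 81/7 + (1/7)q; the wedge ps − pb = 15 gives 81/7 + (1/7)q − (798 - 2q) = 15, so q' = 374.
Then pb = 798 − 2·374 = 50 and ps = 81/7 + (1/7)·374 = 65.
Government outlay = subsidy × quantity = 15 × 374 = 5610.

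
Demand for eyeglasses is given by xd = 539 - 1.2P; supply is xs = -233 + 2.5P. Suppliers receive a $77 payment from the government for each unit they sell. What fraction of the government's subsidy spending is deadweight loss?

Pre-subsidy: 539 - 1.2P = -233 + 2.5P gives P* = 7720/37, x* = 10679/37.
With the subsidy, sellers receive Ps = Pb + 77 for each unit, where Pb is the price buyers pay.
Supply in terms of Pb becomes xs = -233 + 2.5(Pb + 77) = -40.5 + 2.5Pb. Setting this equal to demand: 539 - 1.2Pb = -40.5 + 2.5Pb, so Pb = 5795/37.
Sellers receive Ps = 5795/37 + 77 = 8644/37; x' = 539 − 1.2·(5795/37) = 12989/37.
ΔCS = ½(10679/37 + 12989/37)(7720/37 − 5795/37) = 22780450/1369; ΔPS = ½(10679/37 + 12989/37)(8644/37 − 7720/37) = 10934616/1369.
Government spending = 77 × 12989/37 = 1000153/37.
DWL = ½ × 77 × (12989/37 − 10679/37) = 88935/37; fraction = (88935/37) / (1000153/37) = 1155/12989.

DWL / government spending = 1155/12989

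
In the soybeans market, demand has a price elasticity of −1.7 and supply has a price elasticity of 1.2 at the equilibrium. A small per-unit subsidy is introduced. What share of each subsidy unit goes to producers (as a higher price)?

Producer share = 17/29

For a small subsidy around the equilibrium, the benefit split depends on the relative slopes, which at a point are proportional to the elasticities.
Buyer share = εs/(εs + |εd|) = 1.2/(1.2 + 1.7) = 12/29; seller share = |εd|/(εs + |εd|) = 17/29.
So producers capture 17/29 of the subsidy.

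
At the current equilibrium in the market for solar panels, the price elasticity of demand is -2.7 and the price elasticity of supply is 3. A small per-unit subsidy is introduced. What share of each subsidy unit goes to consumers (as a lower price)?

For a small subsidy around the equilibrium, the benefit split depends on the relative slopes, which at a point are proportional to the elasticities.
Buyer share = εs/(εs + |εd|) = 3/(3 + 2.7) = 10/19; seller share = |εd|/(εs + |εd|) = 9/19.

Consumer share = 10/19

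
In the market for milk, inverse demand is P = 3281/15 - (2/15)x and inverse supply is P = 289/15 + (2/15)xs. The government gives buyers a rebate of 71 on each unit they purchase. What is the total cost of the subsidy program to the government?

Government cost = 72011.75

Pre-subsidy: 3281/15 - (2/15)x = 289/15 + (2/15)x gives x* = 748 and P* = 119.
With the rebate, buyers effectively pay Pb = Ps − 71, where Ps is the price sellers receive.
On the curves, Pb = 3281/15 - (2/15)x and Ps = 289/15 + (2/15)x; the wedge Ps − Pb = 71 gives 289/15 + (2/15)x − (3281/15 - (2/15)x) = 71, so x' = 1014.25.
Then Pb = 3281/15 − (2/15)·1014.25 = 83.5 and Ps = 289/15 + (2/15)·1014.25 = 154.5.
Government outlay = subsidy × quantity = 71 × 1014.25 = 72011.75.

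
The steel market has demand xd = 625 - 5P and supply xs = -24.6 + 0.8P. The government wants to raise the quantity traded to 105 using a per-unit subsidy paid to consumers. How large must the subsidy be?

Required subsidy s = 58 per unit

At x = 105, invert demand for the buyer price: Pb = (625 − 105)/5 = 104; invert supply for the seller price: Ps = (105 − (-24.6))/0.8 = 162.
The subsidy must fill the gap: s = Ps − Pb = 162 − 104 = 58.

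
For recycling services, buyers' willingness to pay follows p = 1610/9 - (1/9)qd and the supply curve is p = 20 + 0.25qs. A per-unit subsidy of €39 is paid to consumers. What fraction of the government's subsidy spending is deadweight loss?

DWL / government spending = 27/274

Pre-subsidy: 1610/9 - (1/9)q = 20 + 0.25q gives q* = 440 and p* = 130.
With the rebate, buyers effectively pay pb = ps − 39, where ps is the price sellers receive.
On the curves, pb = 1610/9 - (1/9)q and ps = 20 + 0.25q; the wedge ps − pb = 39 gives 20 + 0.25q − (1610/9 - (1/9)q) = 39, so q' = 548.
Then pb = 1610/9 − (1/9)·548 = 118 and ps = 20 + 0.25·548 = 157.
ΔCS = ½(440 + 548)(130 − 118) = 5928; ΔPS = ½(440 + 548)(157 − 130) = 13338.
Government spending = 39 × 548 = 21372.
DWL = ½ × 39 × (548 − 440) = 2106; fraction = 2106 / 21372 = 27/274.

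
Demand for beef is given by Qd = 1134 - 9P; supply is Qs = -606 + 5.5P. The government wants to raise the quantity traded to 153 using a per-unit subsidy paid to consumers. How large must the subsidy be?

At Q = 153, invert demand for the buyer price: Pb = (1134 − 153)/9 = 109; invert supply for the seller price: Ps = (153 − (-606))/5.5 = 138.
The subsidy must fill the gap: s = Ps − Pb = 138 − 109 = 29.

Required subsidy s = 29 per unit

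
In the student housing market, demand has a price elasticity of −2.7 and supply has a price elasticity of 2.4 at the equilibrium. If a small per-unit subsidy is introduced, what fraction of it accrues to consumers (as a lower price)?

Consumer share = 8/17

For a small subsidy around the equilibrium, the benefit split depends on the relative slopes, which at a point are proportional to the elasticities.
Buyer share = εs/(εs + |εd|) = 2.4/(2.4 + 2.7) = 8/17; seller share = |εd|/(εs + |εd|) = 9/17.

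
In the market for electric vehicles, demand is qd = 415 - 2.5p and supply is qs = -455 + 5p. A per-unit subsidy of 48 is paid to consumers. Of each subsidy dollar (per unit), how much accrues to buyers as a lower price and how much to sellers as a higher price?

Buyers gain 32 per unit; sellers gain 16 per unit

Pre-subsidy: 415 - 2.5p = -455 + 5p gives p* = 116, q* = 125.
With the rebate, buyers effectively pay pb = ps − 48, where ps is the price sellers receive.
Demand in terms of ps becomes qd = 415 − 2.5(ps − 48) = 535 - 2.5ps. Setting this equal to supply: 535 - 2.5ps = -455 + 5ps, so ps = 132.
Buyers pay pb = 132 − 48 = 84; q' = -455 + 5·132 = 205.
Buyers' price falls by p* − pb = 116 − 84 = 32; sellers' price rises by ps − p* = 132 − 116 = 16.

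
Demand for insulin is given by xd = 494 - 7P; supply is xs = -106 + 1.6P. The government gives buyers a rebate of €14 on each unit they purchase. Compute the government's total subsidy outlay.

Pre-subsidy: 494 - 7P = -106 + 1.6P gives P* = 3000/43, x* = 242/43.
With the rebate, buyers effectively pay Pb = Ps − 14, where Ps is the price sellers receive.
Demand in terms of Ps becomes xd = 494 − 7(Ps − 14) = 592 - 7Ps. Setting this equal to supply: 592 - 7Ps = -106 + 1.6Ps, so Ps = 3490/43.
Buyers pay Pb = 3490/43 − 14 = 2888/43; x' = -106 + 1.6·(3490/43) = 1026/43.
Government outlay = subsidy × quantity = 14 × 1026/43 = 14364/43.

Government cost = 14364/43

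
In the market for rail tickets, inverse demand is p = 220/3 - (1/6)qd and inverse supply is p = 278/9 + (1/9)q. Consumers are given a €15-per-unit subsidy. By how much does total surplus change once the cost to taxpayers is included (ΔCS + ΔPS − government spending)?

Net change in total surplus = -€405

Pre-subsidy: 220/3 - (1/6)q = 278/9 + (1/9)q gives q* = 152.8 and p* = 718/15.
With the rebate, buyers effectively pay pb = ps − 15, where ps is the price sellers receive.
On the curves, pb = 220/3 - (1/6)q and ps = 278/9 + (1/9)q; the wedge ps − pb = 15 gives 278/9 + (1/9)q − (220/3 - (1/6)q) = 15, so q' = 206.8.
Then pb = 220/3 − (1/6)·206.8 = 583/15 and ps = 278/9 + (1/9)·206.8 = 808/15.
ΔCS = ½(152.8 + 206.8)(718/15 − 583/15) = 1618.2; ΔPS = ½(152.8 + 206.8)(808/15 − 718/15) = 1078.8.
Government spending = 15 × 206.8 = 3102.
Net change = 1618.2 + 1078.8 − 3102 = -405. The loss equals the DWL triangle ½·15·54.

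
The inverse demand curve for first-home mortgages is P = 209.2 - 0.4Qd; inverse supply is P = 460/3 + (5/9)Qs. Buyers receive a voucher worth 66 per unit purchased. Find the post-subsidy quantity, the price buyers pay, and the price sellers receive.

Pre-subsidy: 209.2 - 0.4Q = 460/3 + (5/9)Q gives Q* = 2514/43 and P* = 7990/43.
With the rebate, buyers effectively pay Pb = Ps − 66, where Ps is the price sellers receive.
On the curves, Pb = 209.2 - 0.4Q and Ps = 460/3 + (5/9)Q; the wedge Ps − Pb = 66 gives 460/3 + (5/9)Q − (209.2 - 0.4Q) = 66, so Q' = 5484/43.
Then Pb = 209.2 − 0.4·(5484/43) = 6802/43 and Ps = 460/3 + (5/9)·(5484/43) = 9640/43.

Q' = 5484/43; buyers pay 6802/43; sellers receive 9640/43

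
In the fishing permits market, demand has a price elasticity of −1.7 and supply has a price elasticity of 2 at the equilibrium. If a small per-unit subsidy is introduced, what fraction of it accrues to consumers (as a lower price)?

For a small subsidy around the equilibrium, the benefit split depends on the relative slopes, which at a point are proportional to the elasticities.
Buyer share = εs/(εs + |εd|) = 2/(2 + 1.7) = 20/37; seller share = |εd|/(εs + |εd|) = 17/37.

Consumer share = 20/37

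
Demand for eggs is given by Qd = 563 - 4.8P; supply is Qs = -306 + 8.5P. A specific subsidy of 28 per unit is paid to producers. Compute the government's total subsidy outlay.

Government cost = 178364/19

Pre-subsidy: 563 - 4.8P = -306 + 8.5P gives P* = 8690/133, Q* = 33167/133.
With the subsidy, sellers receive Ps = Pb + 28 for each unit, where Pb is the price buyers pay.
Supply in terms of Pb becomes Qs = -306 + 8.5(Pb + 28) = -68 + 8.5Pb. Setting this equal to demand: 563 - 4.8Pb = -68 + 8.5Pb, so Pb = 6310/133.
Sellers receive Ps = 6310/133 + 28 = 10034/133; Q' = 563 − 4.8·(6310/133) = 44591/133.
Government outlay = subsidy × quantity = 28 × 44591/133 = 178364/19.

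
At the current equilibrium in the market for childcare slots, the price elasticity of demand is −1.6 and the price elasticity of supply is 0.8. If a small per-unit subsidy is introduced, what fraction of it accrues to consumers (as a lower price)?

Consumer share = 1/3

For a small subsidy around the equilibrium, the benefit split depends on the relative slopes, which at a point are proportional to the elasticities.
Buyer share = εs/(εs + |εd|) = 0.8/(0.8 + 1.6) = 1/3; seller share = |εd|/(εs + |εd|) = 2/3.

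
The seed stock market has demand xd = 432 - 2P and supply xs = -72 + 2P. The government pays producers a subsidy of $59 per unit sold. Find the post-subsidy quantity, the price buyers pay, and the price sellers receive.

Pre-subsidy: 432 - 2P = -72 + 2P gives P* = 126, x* = 180.
With the subsidy, sellers receive Ps = Pb + 59 for each unit, where Pb is the price buyers pay.
Supply in terms of Pb becomes xs = -72 + 2(Pb + 59) = 46 + 2Pb. Setting this equal to demand: 432 - 2Pb = 46 + 2Pb, so Pb = 96.5.
Sellers receive Ps = 96.5 + 59 = 155.5; x' = 432 − 2·96.5 = 239.

x' = 239; buyers pay $96.5; sellers receive $155.5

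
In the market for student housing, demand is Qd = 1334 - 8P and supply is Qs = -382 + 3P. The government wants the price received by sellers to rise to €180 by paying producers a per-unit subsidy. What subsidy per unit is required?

Required subsidy s = €33 per unit

At a seller price of 180, quantity supplied is -382 + 3·180 = 158.
Buyers absorb 158 only when they pay Pb with 1334 − 8·Pb = 158, i.e. Pb = 147.
s = Ps − Pb = 180 − 147 = 33.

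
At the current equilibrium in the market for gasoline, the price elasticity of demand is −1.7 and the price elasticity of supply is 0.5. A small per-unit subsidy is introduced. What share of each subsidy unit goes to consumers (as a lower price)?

For a small subsidy around the equilibrium, the benefit split depends on the relative slopes, which at a point are proportional to the elasticities.
Buyer share = εs/(εs + |εd|) = 0.5/(0.5 + 1.7) = 5/22; seller share = |εd|/(εs + |εd|) = 17/22.

Consumer share = 5/22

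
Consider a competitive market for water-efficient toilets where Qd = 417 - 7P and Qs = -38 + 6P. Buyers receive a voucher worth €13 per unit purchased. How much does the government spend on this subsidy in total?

Pre-subsidy: 417 - 7P = -38 + 6P gives P* = 35, Q* = 172.
With the rebate, buyers effectively pay Pb = Ps − 13, where Ps is the price sellers receive.
Demand in terms of Ps becomes Qd = 417 − 7(Ps − 13) = 508 - 7Ps. Setting this equal to supply: 508 - 7Ps = -38 + 6Ps, so Ps = 42.
Buyers pay Pb = 42 − 13 = 29; Q' = -38 + 6·42 = 214.
Government outlay = subsidy × quantity = 13 × 214 = 2782.

Government cost = €2782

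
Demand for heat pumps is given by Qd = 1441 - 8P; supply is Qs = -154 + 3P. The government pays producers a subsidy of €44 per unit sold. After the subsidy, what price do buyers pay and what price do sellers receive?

Pre-subsidy: 1441 - 8P = -154 + 3P gives P* = 145, Q* = 281.
With the subsidy, sellers receive Ps = Pb + 44 for each unit, where Pb is the price buyers pay.
Supply in terms of Pb becomes Qs = -154 + 3(Pb + 44) = -22 + 3Pb. Setting this equal to demand: 1441 - 8Pb = -22 + 3Pb, so Pb = 133.
Sellers receive Ps = 133 + 44 = 177; Q' = 1441 − 8·133 = 377.

Buyers pay €133; sellers receive €177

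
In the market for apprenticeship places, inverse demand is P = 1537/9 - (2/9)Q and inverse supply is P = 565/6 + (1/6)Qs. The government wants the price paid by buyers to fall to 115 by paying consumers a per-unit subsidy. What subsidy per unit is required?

At a buyer price of 115, quantity demanded is 768.5 − 4.5·115 = 251.
Sellers supply 251 only when they receive Ps = 565/6 + (1/6)·251 = 136.
s = Ps − Pb = 136 − 115 = 21.

Required subsidy s = 21 per unit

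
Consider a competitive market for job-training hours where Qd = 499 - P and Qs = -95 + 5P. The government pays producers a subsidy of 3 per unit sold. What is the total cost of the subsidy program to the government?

Government cost = 1207.5

Pre-subsidy: 499 - P = -95 + 5P gives P* = 99, Q* = 400.
With the subsidy, sellers receive Ps = Pb + 3 for each unit, where Pb is the price buyers pay.
Supply in terms of Pb becomes Qs = -95 + 5(Pb + 3) = -80 + 5Pb. Setting this equal to demand: 499 - Pb = -80 + 5Pb, so Pb = 96.5.
Sellers receive Ps = 96.5 + 3 = 99.5; Q' = 499 − 1·96.5 = 402.5.
Government outlay = subsidy × quantity = 3 × 402.5 = 1207.5.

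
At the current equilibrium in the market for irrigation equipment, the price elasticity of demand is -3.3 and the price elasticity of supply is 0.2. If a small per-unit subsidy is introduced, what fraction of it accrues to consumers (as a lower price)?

Consumer share = 2/35

For a small subsidy around the equilibrium, the benefit split depends on the relative slopes, which at a point are proportional to the elasticities.
Buyer share = εs/(εs + |εd|) = 0.2/(0.2 + 3.3) = 2/35; seller share = |εd|/(εs + |εd|) = 33/35.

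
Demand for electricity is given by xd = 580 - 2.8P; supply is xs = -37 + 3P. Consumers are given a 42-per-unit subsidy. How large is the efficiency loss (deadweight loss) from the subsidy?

Deadweight loss = 37044/29

Pre-subsidy: 580 - 2.8P = -37 + 3P gives P* = 3085/29, x* = 8182/29.
With the rebate, buyers effectively pay Pb = Ps − 42, where Ps is the price sellers receive.
Demand in terms of Ps becomes xd = 580 − 2.8(Ps − 42) = 697.6 - 2.8Ps. Setting this equal to supply: 697.6 - 2.8Ps = -37 + 3Ps, so Ps = 3673/29.
Buyers pay Pb = 3673/29 − 42 = 2455/29; x' = -37 + 3·(3673/29) = 9946/29.
The subsidy expands output by 9946/29 − 8182/29 = 1764/29 past the efficient level; on those units the gap between marginal cost and willingness to pay runs from 0 up to 42.
DWL = ½ × 42 × 1764/29 = 37044/29.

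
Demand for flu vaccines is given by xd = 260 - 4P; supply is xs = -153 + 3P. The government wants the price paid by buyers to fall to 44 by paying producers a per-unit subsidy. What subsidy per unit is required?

At a buyer price of 44, quantity demanded is 260 − 4·44 = 84.
Sellers supply 84 only when they receive Ps with -153 + 3·Ps = 84, i.e. Ps = 79.
s = Ps − Pb = 79 − 44 = 35.

Required subsidy s = 35 per unit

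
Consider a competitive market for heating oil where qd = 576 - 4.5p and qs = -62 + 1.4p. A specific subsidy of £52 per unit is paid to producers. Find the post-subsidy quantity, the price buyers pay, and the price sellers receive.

Pre-subsidy: 576 - 4.5p = -62 + 1.4p gives p* = 6380/59, q* = 5274/59.
With the subsidy, sellers receive ps = pb + 52 for each unit, where pb is the price buyers pay.
Supply in terms of pb becomes qs = -62 + 1.4(pb + 52) = 10.8 + 1.4pb. Setting this equal to demand: 576 - 4.5pb = 10.8 + 1.4pb, so pb = 5652/59.
Sellers receive ps = 5652/59 + 52 = 8720/59; q' = 576 − 4.5·(5652/59) = 8550/59.

q' = 8550/59; buyers pay 5652/59; sellers receive 8720/59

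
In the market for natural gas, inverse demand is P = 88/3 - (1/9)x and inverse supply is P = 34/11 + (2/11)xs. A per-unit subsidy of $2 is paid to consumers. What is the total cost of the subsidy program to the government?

Government cost = 5592/29

Pre-subsidy: 88/3 - (1/9)x = 34/11 + (2/11)x gives x* = 2598/29 and P* = 562/29.
With the rebate, buyers effectively pay Pb = Ps − 2, where Ps is the price sellers receive.
On the curves, Pb = 88/3 - (1/9)x and Ps = 34/11 + (2/11)x; the wedge Ps − Pb = 2 gives 34/11 + (2/11)x − (88/3 - (1/9)x) = 2, so x' = 2796/29.
Then Pb = 88/3 − (1/9)·(2796/29) = 540/29 and Ps = 34/11 + (2/11)·(2796/29) = 598/29.
Government outlay = subsidy × quantity = 2 × 2796/29 = 5592/29.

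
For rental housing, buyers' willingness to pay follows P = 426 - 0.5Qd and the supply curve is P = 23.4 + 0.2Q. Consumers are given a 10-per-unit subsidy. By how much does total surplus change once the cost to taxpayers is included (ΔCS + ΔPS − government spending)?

Pre-subsidy: 426 - 0.5Q = 23.4 + 0.2Q gives Q* = 4026/7 and P* = 969/7.
With the rebate, buyers effectively pay Pb = Ps − 10, where Ps is the price sellers receive.
On the curves, Pb = 426 - 0.5Q and Ps = 23.4 + 0.2Q; the wedge Ps − Pb = 10 gives 23.4 + 0.2Q − (426 - 0.5Q) = 10, so Q' = 4126/7.
Then Pb = 426 − 0.5·(4126/7) = 919/7 and Ps = 23.4 + 0.2·(4126/7) = 989/7.
ΔCS = ½(4026/7 + 4126/7)(969/7 − 919/7) = 203800/49; ΔPS = ½(4026/7 + 4126/7)(989/7 − 969/7) = 81520/49.
Government spending = 10 × 4126/7 = 41260/7.
Net change = 203800/49 + 81520/49 − 41260/7 = -500/7. The loss equals the DWL triangle ½·10·100/7.

Net change in total surplus = -500/7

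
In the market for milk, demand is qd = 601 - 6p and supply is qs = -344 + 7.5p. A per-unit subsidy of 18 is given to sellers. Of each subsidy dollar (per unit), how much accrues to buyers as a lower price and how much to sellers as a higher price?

Pre-subsidy: 601 - 6p = -344 + 7.5p gives p* = 70, q* = 181.
With the subsidy, sellers receive ps = pb + 18 for each unit, where pb is the price buyers pay.
Supply in terms of pb becomes qs = -344 + 7.5(pb + 18) = -209 + 7.5pb. Setting this equal to demand: 601 - 6pb = -209 + 7.5pb, so pb = 60.
Sellers receive ps = 60 + 18 = 78; q' = 601 − 6·60 = 241.
Buyers' price falls by p* − pb = 70 − 60 = 10; sellers' price rises by ps − p* = 78 − 70 = 8.

Buyers gain 10 per unit; sellers gain 8 per unit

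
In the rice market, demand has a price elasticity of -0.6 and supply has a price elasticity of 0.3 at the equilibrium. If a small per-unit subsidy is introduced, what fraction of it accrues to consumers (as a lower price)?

For a small subsidy around the equilibrium, the benefit split depends on the relative slopes, which at a point are proportional to the elasticities.
Buyer share = εs/(εs + |εd|) = 0.3/(0.3 + 0.6) = 1/3; seller share = |εd|/(εs + |εd|) = 2/3.

Consumer share = 1/3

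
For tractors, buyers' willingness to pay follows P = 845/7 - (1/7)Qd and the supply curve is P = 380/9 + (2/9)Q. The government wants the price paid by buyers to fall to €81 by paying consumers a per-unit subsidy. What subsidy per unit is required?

At a buyer price of 81, quantity demanded is 845 − 7·81 = 278.
Sellers supply 278 only when they receive Ps = 380/9 + (2/9)·278 = 104.
s = Ps − Pb = 104 − 81 = 23.

Required subsidy s = €23 per unit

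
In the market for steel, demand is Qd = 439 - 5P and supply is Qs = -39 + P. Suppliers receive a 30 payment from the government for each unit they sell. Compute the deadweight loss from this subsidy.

Pre-subsidy: 439 - 5P = -39 + P gives P* = 239/3, Q* = 122/3.
With the subsidy, sellers receive Ps = Pb + 30 for each unit, where Pb is the price buyers pay.
Supply in terms of Pb becomes Qs = -39 + 1(Pb + 30) = -9 + Pb. Setting this equal to demand: 439 - 5Pb = -9 + Pb, so Pb = 224/3.
Sellers receive Ps = 224/3 + 30 = 314/3; Q' = 439 − 5·(224/3) = 197/3.
The subsidy expands output by 197/3 − 122/3 = 25 past the efficient level; on those units the gap between marginal cost and willingness to pay runs from 0 up to 30.
DWL = ½ × 30 × 25 = 375.

Deadweight loss = 375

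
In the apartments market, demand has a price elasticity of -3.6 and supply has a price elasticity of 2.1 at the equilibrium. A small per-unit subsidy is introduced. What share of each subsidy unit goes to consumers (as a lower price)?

For a small subsidy around the equilibrium, the benefit split depends on the relative slopes, which at a point are proportional to the elasticities.
Buyer share = εs/(εs + |εd|) = 2.1/(2.1 + 3.6) = 7/19; seller share = |εd|/(εs + |εd|) = 12/19.

Consumer share = 7/19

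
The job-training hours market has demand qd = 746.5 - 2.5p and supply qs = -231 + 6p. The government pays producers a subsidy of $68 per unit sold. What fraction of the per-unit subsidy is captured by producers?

Pre-subsidy: 746.5 - 2.5p = -231 + 6p gives p* = 115, q* = 459.
With the subsidy, sellers receive ps = pb + 68 for each unit, where pb is the price buyers pay.
Supply in terms of pb becomes qs = -231 + 6(pb + 68) = 177 + 6pb. Setting this equal to demand: 746.5 - 2.5pb = 177 + 6pb, so pb = 67.
Sellers receive ps = 67 + 68 = 135; q' = 746.5 − 2.5·67 = 579.
Buyers' price falls by p* − pb = 115 − 67 = 48; sellers' price rises by ps − p* = 135 − 115 = 20.
So producers capture 20/68 = 5/17 of each unit of subsidy.

Producer share = 5/17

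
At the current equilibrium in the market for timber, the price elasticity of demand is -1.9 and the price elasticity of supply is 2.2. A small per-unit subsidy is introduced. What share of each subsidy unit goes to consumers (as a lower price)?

Consumer share = 22/41

For a small subsidy around the equilibrium, the benefit split depends on the relative slopes, which at a point are proportional to the elasticities.
Buyer share = εs/(εs + |εd|) = 2.2/(2.2 + 1.9) = 22/41; seller share = |εd|/(εs + |εd|) = 19/41.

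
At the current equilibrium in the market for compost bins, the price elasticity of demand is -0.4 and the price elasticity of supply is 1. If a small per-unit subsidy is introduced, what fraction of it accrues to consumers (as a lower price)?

For a small subsidy around the equilibrium, the benefit split depends on the relative slopes, which at a point are proportional to the elasticities.
Buyer share = εs/(εs + |εd|) = 1/(1 + 0.4) = 5/7; seller share = |εd|/(εs + |εd|) = 2/7.

Consumer share = 5/7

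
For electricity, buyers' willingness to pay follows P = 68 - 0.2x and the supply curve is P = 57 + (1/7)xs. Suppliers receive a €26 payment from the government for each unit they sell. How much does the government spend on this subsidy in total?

Government cost = 16835/6

Pre-subsidy: 68 - 0.2x = 57 + (1/7)x gives x* = 385/12 and P* = 739/12.
With the subsidy, sellers receive Ps = Pb + 26 for each unit, where Pb is the price buyers pay.
On the curves, Pb = 68 - 0.2x and Ps = 57 + (1/7)x; the wedge Ps − Pb = 26 gives 57 + (1/7)x − (68 - 0.2x) = 26, so x' = 1295/12.
Then Pb = 68 − 0.2·(1295/12) = 557/12 and Ps = 57 + (1/7)·(1295/12) = 869/12.
Government outlay = subsidy × quantity = 26 × 1295/12 = 16835/6.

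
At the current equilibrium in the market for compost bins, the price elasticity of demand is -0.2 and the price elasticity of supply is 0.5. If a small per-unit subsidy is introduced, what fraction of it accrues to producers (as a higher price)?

For a small subsidy around the equilibrium, the benefit split depends on the relative slopes, which at a point are proportional to the elasticities.
Buyer share = εs/(εs + |εd|) = 0.5/(0.5 + 0.2) = 5/7; seller share = |εd|/(εs + |εd|) = 2/7.
So producers capture 2/7 of the subsidy.

Producer share = 2/7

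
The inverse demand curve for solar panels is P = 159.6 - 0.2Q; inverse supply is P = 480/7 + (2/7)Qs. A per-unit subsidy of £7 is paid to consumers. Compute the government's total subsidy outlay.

Pre-subsidy: 159.6 - 0.2Q = 480/7 + (2/7)Q gives Q* = 3186/17 and P* = 2076/17.
With the rebate, buyers effectively pay Pb = Ps − 7, where Ps is the price sellers receive.
On the curves, Pb = 159.6 - 0.2Q and Ps = 480/7 + (2/7)Q; the wedge Ps − Pb = 7 gives 480/7 + (2/7)Q − (159.6 - 0.2Q) = 7, so Q' = 3431/17.
Then Pb = 159.6 − 0.2·(3431/17) = 2027/17 and Ps = 480/7 + (2/7)·(3431/17) = 2146/17.
Government outlay = subsidy × quantity = 7 × 3431/17 = 24017/17.

Government cost = 24017/17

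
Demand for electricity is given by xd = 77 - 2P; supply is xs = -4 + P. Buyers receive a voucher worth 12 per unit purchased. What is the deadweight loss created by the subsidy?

Pre-subsidy: 77 - 2P = -4 + P gives P* = 27, x* = 23.
With the rebate, buyers effectively pay Pb = Ps − 12, where Ps is the price sellers receive.
Demand in terms of Ps becomes xd = 77 − 2(Ps − 12) = 101 - 2Ps. Setting this equal to supply: 101 - 2Ps = -4 + Ps, so Ps = 35.
Buyers pay Pb = 35 − 12 = 23; x' = -4 + 1·35 = 31.
The subsidy expands output by 31 − 23 = 8 past the efficient level; on those units the gap between marginal cost and willingness to pay runs from 0 up to 12.
DWL = ½ × 12 × 8 = 48.

Deadweight loss = 48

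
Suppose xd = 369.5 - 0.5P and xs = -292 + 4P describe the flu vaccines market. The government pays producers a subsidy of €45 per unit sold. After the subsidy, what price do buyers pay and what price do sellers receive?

Pre-subsidy: 369.5 - 0.5P = -292 + 4P gives P* = 147, x* = 296.
With the subsidy, sellers receive Ps = Pb + 45 for each unit, where Pb is the price buyers pay.
Supply in terms of Pb becomes xs = -292 + 4(Pb + 45) = -112 + 4Pb. Setting this equal to demand: 369.5 - 0.5Pb = -112 + 4Pb, so Pb = 107.
Sellers receive Ps = 107 + 45 = 152; x' = 369.5 − 0.5·107 = 316.

Buyers pay €107; sellers receive €152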